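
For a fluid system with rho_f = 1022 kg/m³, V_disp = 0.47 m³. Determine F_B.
Formula: F_B = \rho_f g V_{disp}
F_B = 1022·9.81·0.47 = 4712 N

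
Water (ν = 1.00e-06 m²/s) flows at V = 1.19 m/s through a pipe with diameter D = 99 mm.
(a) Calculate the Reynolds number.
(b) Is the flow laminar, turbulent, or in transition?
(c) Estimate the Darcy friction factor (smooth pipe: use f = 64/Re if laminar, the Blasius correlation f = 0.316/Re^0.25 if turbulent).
(a) Re = V·D/ν = 1.19·0.099/1.00e-06 = 117810
(b) Flow regime: turbulent (Re > 4000)
(c) Friction factor: f = 0.316/Re^0.25 = 0.316/117810^0.25 = 0.01706 (Blasius is strictly valid for Re ≲ 1e5; used here as the smooth-pipe estimate the problem specifies)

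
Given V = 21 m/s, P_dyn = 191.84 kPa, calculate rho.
Formula: P_{dyn} = \frac{1}{2} \rho V^2
Substituting knowns: 191.84 = 0.5·rho·21²/1000
Solving for rho: rho = 2·(191.84·1000)/21² = 870 kg/m³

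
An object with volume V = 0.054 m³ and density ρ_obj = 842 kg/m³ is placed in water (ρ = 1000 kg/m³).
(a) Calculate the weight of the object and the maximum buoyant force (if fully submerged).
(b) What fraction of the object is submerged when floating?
(a) W=rho_obj*g*V=842*9.81*0.054=446.0 N; F_B(max)=rho*g*V=1000*9.81*0.054=529.7 N
(b) Floating fraction=rho_obj/rho=842/1000=0.842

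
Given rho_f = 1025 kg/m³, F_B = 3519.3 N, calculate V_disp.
Formula: F_B = \rho_f g V_{disp}
Substituting knowns: 3519.3 = 1025·9.81·V_disp
Solving for V_disp: V_disp = 3519.3/(1025·9.81) = 0.35 m³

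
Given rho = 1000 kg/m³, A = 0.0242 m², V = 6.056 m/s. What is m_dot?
Formula: \dot{m} = \rho A V
m_dot = 1000·0.0242·6.056 = 146.6 kg/s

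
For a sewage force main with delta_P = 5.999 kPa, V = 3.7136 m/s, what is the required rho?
Formula: V = \sqrt{\frac{2 \Delta P}{\rho}}
Substituting knowns: 3.7136 = √(2·(5.999·1000)/rho)
Solving for rho: rho = 2·(5.999·1000)/3.7136² = 870 kg/m³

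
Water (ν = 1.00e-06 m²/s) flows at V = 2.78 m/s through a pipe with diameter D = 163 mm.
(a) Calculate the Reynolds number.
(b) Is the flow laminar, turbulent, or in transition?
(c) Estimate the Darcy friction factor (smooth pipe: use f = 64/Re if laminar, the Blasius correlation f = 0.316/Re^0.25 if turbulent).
(a) Re = V·D/ν = 2.78·0.163/1.00e-06 = 453140
(b) Flow regime: turbulent (Re > 4000)
(c) Friction factor: f = 0.316/Re^0.25 = 0.316/453140^0.25 = 0.01218 (Blasius is strictly valid for Re ≲ 1e5; used here as the smooth-pipe estimate the problem specifies)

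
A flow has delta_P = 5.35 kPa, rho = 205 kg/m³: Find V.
Formula: V = \sqrt{\frac{2 \Delta P}{\rho}}
V = √(2·(5.35·1000)/205) = 7.225 m/s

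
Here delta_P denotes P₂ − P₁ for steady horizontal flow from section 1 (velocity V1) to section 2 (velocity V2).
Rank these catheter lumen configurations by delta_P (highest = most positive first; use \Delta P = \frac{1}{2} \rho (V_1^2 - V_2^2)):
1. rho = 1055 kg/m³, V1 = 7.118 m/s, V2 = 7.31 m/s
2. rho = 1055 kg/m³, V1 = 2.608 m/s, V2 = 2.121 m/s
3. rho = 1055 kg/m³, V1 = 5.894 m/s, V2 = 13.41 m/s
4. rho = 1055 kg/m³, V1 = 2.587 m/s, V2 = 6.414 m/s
Case 1: delta_P = -1.461 kPa
Case 2: delta_P = 1.215 kPa
Case 3: delta_P = -76.53 kPa
Case 4: delta_P = -18.17 kPa
Ranking (highest first): 2, 1, 4, 3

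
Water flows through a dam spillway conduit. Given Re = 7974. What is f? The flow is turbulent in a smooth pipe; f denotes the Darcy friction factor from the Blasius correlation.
Formula: f = \frac{0.316}{Re^{0.25}}
f = 0.316/7974^0.25 = 0.03344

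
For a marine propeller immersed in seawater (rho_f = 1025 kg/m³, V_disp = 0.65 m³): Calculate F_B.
Formula: F_B = \rho_f g V_{disp}
F_B = 1025·9.81·0.65 = 6536 N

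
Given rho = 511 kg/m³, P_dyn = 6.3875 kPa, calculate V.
Formula: P_{dyn} = \frac{1}{2} \rho V^2
Substituting knowns: 6.3875 = 0.5·511·V²/1000
Solving for V: V = √(2·(6.3875·1000)/511) = 5 m/s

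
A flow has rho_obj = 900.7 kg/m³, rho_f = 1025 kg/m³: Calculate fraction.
Formula: f_{sub} = \frac{\rho_{obj}}{\rho_f}
fraction = 900.7/1025 = 0.8787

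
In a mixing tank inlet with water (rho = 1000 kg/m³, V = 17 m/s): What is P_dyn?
Formula: P_{dyn} = \frac{1}{2} \rho V^2
P_dyn = 0.5·1000·17²/1000 = 144.5 kPa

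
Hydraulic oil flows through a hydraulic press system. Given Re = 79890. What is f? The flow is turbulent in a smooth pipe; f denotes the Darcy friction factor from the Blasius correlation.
Formula: f = \frac{0.316}{Re^{0.25}}
f = 0.316/79890^0.25 = 0.0188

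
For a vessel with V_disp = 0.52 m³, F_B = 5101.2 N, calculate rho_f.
Formula: F_B = \rho_f g V_{disp}
Substituting knowns: 5101.2 = rho_f·9.81·0.52
Solving for rho_f: rho_f = 5101.2/(9.81·0.52) = 1000 kg/m³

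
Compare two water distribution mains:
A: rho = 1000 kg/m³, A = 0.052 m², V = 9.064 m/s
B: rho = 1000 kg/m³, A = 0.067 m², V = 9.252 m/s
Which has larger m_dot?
m_dot(A) = 471.3 kg/s, m_dot(B) = 619.9 kg/s. Answer: B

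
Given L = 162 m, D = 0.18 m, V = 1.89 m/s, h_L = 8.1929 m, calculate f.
Formula: h_L = f \frac{L}{D} \frac{V^2}{2g}
Substituting knowns: 8.1929 = f·(162/0.18)·1.89²/(2·9.81)
Solving for f: f = 8.1929·2·9.81/((162/0.18)·1.89²) = 0.05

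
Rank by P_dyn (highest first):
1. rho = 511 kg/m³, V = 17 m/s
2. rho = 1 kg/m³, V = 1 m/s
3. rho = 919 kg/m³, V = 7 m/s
Case 1: P_dyn = 73.84 kPa
Case 2: P_dyn = 0.0005 kPa
Case 3: P_dyn = 22.52 kPa
Ranking (highest first): 1, 3, 2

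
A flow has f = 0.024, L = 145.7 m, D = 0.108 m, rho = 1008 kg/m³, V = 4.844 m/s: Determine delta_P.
Formula: \Delta P = f \frac{L}{D} \frac{\rho V^2}{2}
delta_P = 0.024·(145.7/0.108)·0.5·1008·4.844²/1000 = 382.9 kPa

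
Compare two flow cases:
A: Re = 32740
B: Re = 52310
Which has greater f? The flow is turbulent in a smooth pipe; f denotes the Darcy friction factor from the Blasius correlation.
f(A) = 0.02349, f(B) = 0.02089. Answer: A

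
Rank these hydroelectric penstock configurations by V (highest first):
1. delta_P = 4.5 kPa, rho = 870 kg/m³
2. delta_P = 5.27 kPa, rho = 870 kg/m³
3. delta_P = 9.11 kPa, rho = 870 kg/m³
Case 1: V = 3.216 m/s
Case 2: V = 3.481 m/s
Case 3: V = 4.576 m/s
Ranking (highest first): 3, 2, 1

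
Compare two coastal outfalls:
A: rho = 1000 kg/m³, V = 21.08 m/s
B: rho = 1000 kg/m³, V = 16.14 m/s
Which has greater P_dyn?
P_dyn(A) = 222.2 kPa, P_dyn(B) = 130.2 kPa. Answer: A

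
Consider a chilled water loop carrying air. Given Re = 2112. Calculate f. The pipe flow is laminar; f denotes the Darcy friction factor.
Formula: f = \frac{64}{Re}
f = 64/2112 = 0.0303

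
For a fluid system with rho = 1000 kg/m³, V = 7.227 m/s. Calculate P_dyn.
Formula: P_{dyn} = \frac{1}{2} \rho V^2
P_dyn = 0.5·1000·7.227²/1000 = 26.11 kPa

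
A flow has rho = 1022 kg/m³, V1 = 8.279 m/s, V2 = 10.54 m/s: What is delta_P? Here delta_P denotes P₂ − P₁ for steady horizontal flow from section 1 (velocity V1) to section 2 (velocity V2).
Formula: \Delta P = \frac{1}{2} \rho (V_1^2 - V_2^2)
delta_P = 0.5·1022·(8.279² − 10.54²)/1000 = -21.74 kPa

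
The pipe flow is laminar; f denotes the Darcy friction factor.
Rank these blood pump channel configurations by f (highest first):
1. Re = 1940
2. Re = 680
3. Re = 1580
Case 1: f = 0.03299
Case 2: f = 0.09412
Case 3: f = 0.04051
Ranking (highest first): 2, 3, 1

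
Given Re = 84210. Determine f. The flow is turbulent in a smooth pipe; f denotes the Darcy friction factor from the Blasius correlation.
Formula: f = \frac{0.316}{Re^{0.25}}
f = 0.316/84210^0.25 = 0.01855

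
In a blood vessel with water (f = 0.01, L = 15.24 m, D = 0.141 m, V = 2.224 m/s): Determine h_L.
Formula: h_L = f \frac{L}{D} \frac{V^2}{2g}
h_L = 0.01·(15.24/0.141)·2.224²/(2·9.81) = 0.2725 m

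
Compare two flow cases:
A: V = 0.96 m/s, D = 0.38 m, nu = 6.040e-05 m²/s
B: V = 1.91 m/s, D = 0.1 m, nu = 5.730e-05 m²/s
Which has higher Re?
Re(A) = 6040, Re(B) = 3333. Answer: A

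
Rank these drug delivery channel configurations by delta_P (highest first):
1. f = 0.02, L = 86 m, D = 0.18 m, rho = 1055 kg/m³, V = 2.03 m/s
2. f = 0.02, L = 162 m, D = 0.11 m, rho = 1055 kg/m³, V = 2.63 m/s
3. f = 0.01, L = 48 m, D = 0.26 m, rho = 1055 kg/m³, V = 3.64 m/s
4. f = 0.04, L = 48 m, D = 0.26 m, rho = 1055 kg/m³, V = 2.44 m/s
Case 1: delta_P = 20.77 kPa
Case 2: delta_P = 107.5 kPa
Case 3: delta_P = 12.9 kPa
Case 4: delta_P = 23.19 kPa
Ranking (highest first): 2, 4, 1, 3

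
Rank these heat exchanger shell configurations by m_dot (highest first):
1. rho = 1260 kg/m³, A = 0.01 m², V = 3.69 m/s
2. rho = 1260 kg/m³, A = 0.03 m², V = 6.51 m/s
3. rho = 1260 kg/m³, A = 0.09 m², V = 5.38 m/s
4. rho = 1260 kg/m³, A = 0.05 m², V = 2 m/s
Case 1: m_dot = 46.49 kg/s
Case 2: m_dot = 246.1 kg/s
Case 3: m_dot = 610.1 kg/s
Case 4: m_dot = 126 kg/s
Ranking (highest first): 3, 2, 4, 1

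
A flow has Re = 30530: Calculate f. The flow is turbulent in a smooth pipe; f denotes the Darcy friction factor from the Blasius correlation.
Formula: f = \frac{0.316}{Re^{0.25}}
f = 0.316/30530^0.25 = 0.02391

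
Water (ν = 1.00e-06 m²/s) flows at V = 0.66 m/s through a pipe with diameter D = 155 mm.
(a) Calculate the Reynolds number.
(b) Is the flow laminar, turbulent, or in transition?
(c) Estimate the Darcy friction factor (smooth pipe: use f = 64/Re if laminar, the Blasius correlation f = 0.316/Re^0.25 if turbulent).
(a) Re = V·D/ν = 0.66·0.155/1.00e-06 = 102300
(b) Flow regime: turbulent (Re > 4000)
(c) Friction factor: f = 0.316/Re^0.25 = 0.316/102300^0.25 = 0.01767 (Blasius is strictly valid for Re ≲ 1e5; used here as the smooth-pipe estimate the problem specifies)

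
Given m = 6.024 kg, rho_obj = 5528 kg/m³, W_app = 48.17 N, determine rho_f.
Formula: W_{app} = mg\left(1 - \frac{\rho_f}{\rho_{obj}}\right)
Substituting knowns: 48.17 = 6.024·9.81·(1 − rho_f/5528)
Solving for rho_f: rho_f = 5528·(1 − 48.17/(6.024·9.81)) = 1022 kg/m³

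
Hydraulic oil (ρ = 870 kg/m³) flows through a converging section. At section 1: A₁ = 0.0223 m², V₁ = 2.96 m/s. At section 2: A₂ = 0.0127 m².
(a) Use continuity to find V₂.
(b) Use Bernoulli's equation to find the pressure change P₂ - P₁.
(a) Continuity: A₁V₁=A₂V₂ -> V₂=A₁V₁/A₂=0.0223*2.96/0.0127=5.20 m/s
(b) Bernoulli: P₂-P₁=0.5*rho*(V₁^2-V₂^2)/1000=0.5*870*(2.96^2-5.20^2)/1000=-7.951 kPa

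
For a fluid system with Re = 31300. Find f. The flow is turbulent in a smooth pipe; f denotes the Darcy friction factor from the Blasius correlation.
Formula: f = \frac{0.316}{Re^{0.25}}
f = 0.316/31300^0.25 = 0.02376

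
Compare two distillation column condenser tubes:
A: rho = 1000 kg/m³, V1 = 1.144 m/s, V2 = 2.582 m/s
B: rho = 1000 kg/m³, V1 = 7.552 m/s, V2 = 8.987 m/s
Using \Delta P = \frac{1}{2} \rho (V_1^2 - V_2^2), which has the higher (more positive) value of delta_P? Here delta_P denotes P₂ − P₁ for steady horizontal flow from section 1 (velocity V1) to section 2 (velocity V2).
delta_P(A) = -2.679 kPa, delta_P(B) = -11.87 kPa. Answer: A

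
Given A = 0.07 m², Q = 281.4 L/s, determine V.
Formula: Q = A V
Substituting knowns: 281.4 = 0.07·V·1000
Solving for V: V = (281.4/1000)/0.07 = 4.02 m/s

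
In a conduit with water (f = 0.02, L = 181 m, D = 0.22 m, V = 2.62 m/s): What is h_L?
Formula: h_L = f \frac{L}{D} \frac{V^2}{2g}
h_L = 0.02·(181/0.22)·2.62²/(2·9.81) = 5.757 m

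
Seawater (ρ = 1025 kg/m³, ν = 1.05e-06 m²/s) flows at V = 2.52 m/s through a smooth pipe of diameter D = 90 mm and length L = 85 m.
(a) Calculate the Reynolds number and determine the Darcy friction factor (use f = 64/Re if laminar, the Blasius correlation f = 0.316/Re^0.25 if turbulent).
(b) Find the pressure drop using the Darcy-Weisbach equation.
(a) Re = V·D/ν = 2.52·0.09/1.05e-06 = 216000 → turbulent (Re > 4000); f = 0.316/Re^0.25 = 0.316/216000^0.25 = 0.014658 (Blasius is strictly valid for Re ≲ 1e5; used here as the smooth-pipe estimate the problem specifies)
(b) Darcy-Weisbach: ΔP = f·(L/D)·½ρV²/1000 = 0.014658·(85/0.090)·½·1025·2.52²/1000 = 45.06 kPa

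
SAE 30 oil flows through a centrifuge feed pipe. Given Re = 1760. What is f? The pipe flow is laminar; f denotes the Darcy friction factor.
Formula: f = \frac{64}{Re}
f = 64/1760 = 0.03636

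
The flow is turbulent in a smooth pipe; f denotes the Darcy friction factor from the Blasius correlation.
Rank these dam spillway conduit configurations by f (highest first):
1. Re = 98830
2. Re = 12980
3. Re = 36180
Case 1: f = 0.01782
Case 2: f = 0.02961
Case 3: f = 0.02291
Ranking (highest first): 2, 3, 1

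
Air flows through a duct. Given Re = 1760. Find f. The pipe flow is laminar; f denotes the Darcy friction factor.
Formula: f = \frac{64}{Re}
f = 64/1760 = 0.03636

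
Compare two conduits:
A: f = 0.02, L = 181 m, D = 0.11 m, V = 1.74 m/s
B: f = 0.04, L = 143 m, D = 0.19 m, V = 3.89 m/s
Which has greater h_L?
h_L(A) = 5.078 m, h_L(B) = 23.22 m. Answer: B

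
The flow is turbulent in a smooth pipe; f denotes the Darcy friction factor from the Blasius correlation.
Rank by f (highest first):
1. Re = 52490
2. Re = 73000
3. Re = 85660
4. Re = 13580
Case 1: f = 0.02088
Case 2: f = 0.01922
Case 3: f = 0.01847
Case 4: f = 0.02927
Ranking (highest first): 4, 1, 2, 3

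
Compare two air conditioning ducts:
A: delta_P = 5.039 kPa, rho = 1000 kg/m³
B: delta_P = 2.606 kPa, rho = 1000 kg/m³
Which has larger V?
V(A) = 3.175 m/s, V(B) = 2.283 m/s. Answer: A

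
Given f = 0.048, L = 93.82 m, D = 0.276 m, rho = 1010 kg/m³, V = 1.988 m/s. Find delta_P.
Formula: \Delta P = f \frac{L}{D} \frac{\rho V^2}{2}
delta_P = 0.048·(93.82/0.276)·0.5·1010·1.988²/1000 = 32.57 kPa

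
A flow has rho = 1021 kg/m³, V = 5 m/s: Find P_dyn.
Formula: P_{dyn} = \frac{1}{2} \rho V^2
P_dyn = 0.5·1021·5²/1000 = 12.76 kPa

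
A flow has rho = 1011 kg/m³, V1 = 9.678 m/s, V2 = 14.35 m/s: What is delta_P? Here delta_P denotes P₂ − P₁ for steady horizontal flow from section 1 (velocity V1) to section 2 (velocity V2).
Formula: \Delta P = \frac{1}{2} \rho (V_1^2 - V_2^2)
delta_P = 0.5·1011·(9.678² − 14.35²)/1000 = -56.75 kPa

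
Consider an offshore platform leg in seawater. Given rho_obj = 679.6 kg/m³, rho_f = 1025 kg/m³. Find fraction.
Formula: f_{sub} = \frac{\rho_{obj}}{\rho_f}
fraction = 679.6/1025 = 0.663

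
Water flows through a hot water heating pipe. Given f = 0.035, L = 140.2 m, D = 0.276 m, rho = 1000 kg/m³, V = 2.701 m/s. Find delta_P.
Formula: \Delta P = f \frac{L}{D} \frac{\rho V^2}{2}
delta_P = 0.035·(140.2/0.276)·0.5·1000·2.701²/1000 = 64.85 kPa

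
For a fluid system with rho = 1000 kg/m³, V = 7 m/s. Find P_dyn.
Formula: P_{dyn} = \frac{1}{2} \rho V^2
P_dyn = 0.5·1000·7²/1000 = 24.5 kPa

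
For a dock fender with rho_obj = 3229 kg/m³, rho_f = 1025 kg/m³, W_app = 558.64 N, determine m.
Formula: W_{app} = mg\left(1 - \frac{\rho_f}{\rho_{obj}}\right)
Substituting knowns: 558.64 = m·9.81·(1 − 1025/3229)
Solving for m: m = 558.64/(9.81·(1 − 1025/3229)) = 83.43 kg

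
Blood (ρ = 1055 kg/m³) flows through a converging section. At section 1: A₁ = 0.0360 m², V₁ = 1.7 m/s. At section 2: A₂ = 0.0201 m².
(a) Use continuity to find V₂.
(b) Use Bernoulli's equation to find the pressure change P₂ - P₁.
(a) Continuity: A₁V₁=A₂V₂ -> V₂=A₁V₁/A₂=0.0360*1.7/0.0201=3.04 m/s
(b) Bernoulli: P₂-P₁=0.5*rho*(V₁^2-V₂^2)/1000=0.5*1055*(1.7^2-3.04^2)/1000=-3.35 kPa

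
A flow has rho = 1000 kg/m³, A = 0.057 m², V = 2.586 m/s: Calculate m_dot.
Formula: \dot{m} = \rho A V
m_dot = 1000·0.057·2.586 = 147.4 kg/s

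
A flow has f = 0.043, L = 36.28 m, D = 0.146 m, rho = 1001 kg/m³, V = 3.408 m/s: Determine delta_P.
Formula: \Delta P = f \frac{L}{D} \frac{\rho V^2}{2}
delta_P = 0.043·(36.28/0.146)·0.5·1001·3.408²/1000 = 62.11 kPa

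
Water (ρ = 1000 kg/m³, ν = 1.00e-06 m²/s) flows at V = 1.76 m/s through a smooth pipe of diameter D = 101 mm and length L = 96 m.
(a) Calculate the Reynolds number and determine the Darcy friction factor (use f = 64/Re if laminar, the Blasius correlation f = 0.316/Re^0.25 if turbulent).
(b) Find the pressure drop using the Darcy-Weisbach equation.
(a) Re = V·D/ν = 1.76·0.101/1.00e-06 = 177760 → turbulent (Re > 4000); f = 0.316/Re^0.25 = 0.316/177760^0.25 = 0.01539 (Blasius is strictly valid for Re ≲ 1e5; used here as the smooth-pipe estimate the problem specifies)
(b) Darcy-Weisbach: ΔP = f·(L/D)·½ρV²/1000 = 0.01539·(96/0.101)·½·1000·1.76²/1000 = 22.66 kPa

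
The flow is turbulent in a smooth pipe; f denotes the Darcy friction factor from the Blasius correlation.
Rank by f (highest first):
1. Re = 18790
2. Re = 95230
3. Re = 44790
Case 1: f = 0.02699
Case 2: f = 0.01799
Case 3: f = 0.02172
Ranking (highest first): 1, 3, 2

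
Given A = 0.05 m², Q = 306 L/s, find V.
Formula: Q = A V
Substituting knowns: 306 = 0.05·V·1000
Solving for V: V = (306/1000)/0.05 = 6.12 m/s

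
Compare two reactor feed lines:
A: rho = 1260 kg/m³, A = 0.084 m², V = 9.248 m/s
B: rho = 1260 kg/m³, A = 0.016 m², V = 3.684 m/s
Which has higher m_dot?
m_dot(A) = 978.8 kg/s, m_dot(B) = 74.27 kg/s. Answer: A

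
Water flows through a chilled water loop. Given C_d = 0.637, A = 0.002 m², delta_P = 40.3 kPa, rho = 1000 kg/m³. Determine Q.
Formula: Q = C_d A \sqrt{\frac{2 \Delta P}{\rho}}
Q = 0.637·0.002·√(2·(40.3·1000)/1000)·1000 = 11.44 L/s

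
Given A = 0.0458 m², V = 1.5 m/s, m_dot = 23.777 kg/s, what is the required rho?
Formula: \dot{m} = \rho A V
Substituting knowns: 23.777 = rho·0.0458·1.5
Solving for rho: rho = 23.777/(0.0458·1.5) = 346.1 kg/m³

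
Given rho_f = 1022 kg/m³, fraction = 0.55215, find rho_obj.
Formula: f_{sub} = \frac{\rho_{obj}}{\rho_f}
Substituting knowns: 0.55215 = rho_obj/1022
Solving for rho_obj: rho_obj = 0.55215·1022 = 564.3 kg/m³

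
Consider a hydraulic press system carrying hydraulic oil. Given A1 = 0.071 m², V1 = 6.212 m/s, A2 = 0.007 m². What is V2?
Formula: V_2 = \frac{A_1 V_1}{A_2}
V2 = 0.071·6.212/0.007 = 63.01 m/s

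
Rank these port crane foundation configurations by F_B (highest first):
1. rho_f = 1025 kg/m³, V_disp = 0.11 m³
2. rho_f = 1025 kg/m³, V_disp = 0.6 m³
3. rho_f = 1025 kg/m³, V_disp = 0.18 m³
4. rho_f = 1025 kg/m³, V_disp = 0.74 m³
Case 1: F_B = 1106 N
Case 2: F_B = 6033 N
Case 3: F_B = 1810 N
Case 4: F_B = 7441 N
Ranking (highest first): 4, 2, 3, 1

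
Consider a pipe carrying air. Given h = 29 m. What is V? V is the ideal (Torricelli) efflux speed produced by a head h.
Formula: V = \sqrt{2 g h}
V = √(2·9.81·29) = 23.85 m/s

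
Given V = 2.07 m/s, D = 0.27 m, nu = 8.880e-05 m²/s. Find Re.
Formula: Re = \frac{V D}{\nu}
Re = 2.07·0.27/8.880e-05 = 6294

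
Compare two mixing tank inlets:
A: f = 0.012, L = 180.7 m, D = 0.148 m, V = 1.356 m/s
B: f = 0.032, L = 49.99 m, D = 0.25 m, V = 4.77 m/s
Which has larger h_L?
h_L(A) = 1.373 m, h_L(B) = 7.42 m. Answer: B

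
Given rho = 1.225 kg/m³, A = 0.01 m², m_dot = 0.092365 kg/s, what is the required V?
Formula: \dot{m} = \rho A V
Substituting knowns: 0.092365 = 1.225·0.01·V
Solving for V: V = 0.092365/(1.225·0.01) = 7.54 m/s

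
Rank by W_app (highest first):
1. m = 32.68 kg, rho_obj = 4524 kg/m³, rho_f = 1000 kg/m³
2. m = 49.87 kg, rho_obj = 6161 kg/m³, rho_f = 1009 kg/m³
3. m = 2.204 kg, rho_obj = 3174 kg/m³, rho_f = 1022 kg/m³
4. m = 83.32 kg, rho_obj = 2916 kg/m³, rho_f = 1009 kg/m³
Case 1: W_app = 249.7 N
Case 2: W_app = 409.1 N
Case 3: W_app = 14.66 N
Case 4: W_app = 534.5 N
Ranking (highest first): 4, 2, 1, 3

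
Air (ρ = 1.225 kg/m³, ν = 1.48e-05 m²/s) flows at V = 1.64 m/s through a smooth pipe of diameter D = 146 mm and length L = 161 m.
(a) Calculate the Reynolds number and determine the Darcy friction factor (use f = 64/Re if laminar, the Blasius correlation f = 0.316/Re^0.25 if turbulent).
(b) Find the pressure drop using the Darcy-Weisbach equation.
(a) Re = V·D/ν = 1.64·0.146/1.48e-05 = 16178 → turbulent (Re > 4000); f = 0.316/Re^0.25 = 0.316/16178^0.25 = 0.028019
(b) Darcy-Weisbach: ΔP = f·(L/D)·½ρV²/1000 = 0.028019·(161/0.146)·½·1.225·1.64²/1000 = 0.0509 kPa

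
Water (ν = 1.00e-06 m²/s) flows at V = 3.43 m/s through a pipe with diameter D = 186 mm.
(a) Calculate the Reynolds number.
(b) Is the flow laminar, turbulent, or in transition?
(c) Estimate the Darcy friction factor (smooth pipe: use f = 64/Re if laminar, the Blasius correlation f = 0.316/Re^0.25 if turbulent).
(a) Re = V·D/ν = 3.43·0.186/1.00e-06 = 637980
(b) Flow regime: turbulent (Re > 4000)
(c) Friction factor: f = 0.316/Re^0.25 = 0.316/637980^0.25 = 0.01118 (Blasius is strictly valid for Re ≲ 1e5; used here as the smooth-pipe estimate the problem specifies)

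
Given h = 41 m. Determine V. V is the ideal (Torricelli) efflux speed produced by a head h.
Formula: V = \sqrt{2 g h}
V = √(2·9.81·41) = 28.36 m/s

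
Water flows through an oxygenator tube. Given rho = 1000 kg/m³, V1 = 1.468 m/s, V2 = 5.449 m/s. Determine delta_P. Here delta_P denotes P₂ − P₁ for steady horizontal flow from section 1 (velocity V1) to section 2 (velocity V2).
Formula: \Delta P = \frac{1}{2} \rho (V_1^2 - V_2^2)
delta_P = 0.5·1000·(1.468² − 5.449²)/1000 = -13.77 kPa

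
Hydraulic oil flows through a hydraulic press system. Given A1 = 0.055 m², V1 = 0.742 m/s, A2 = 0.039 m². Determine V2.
Formula: V_2 = \frac{A_1 V_1}{A_2}
V2 = 0.055·0.742/0.039 = 1.046 m/s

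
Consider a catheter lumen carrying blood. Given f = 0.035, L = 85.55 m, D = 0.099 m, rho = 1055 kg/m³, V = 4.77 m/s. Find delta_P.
Formula: \Delta P = f \frac{L}{D} \frac{\rho V^2}{2}
delta_P = 0.035·(85.55/0.099)·0.5·1055·4.77²/1000 = 363 kPa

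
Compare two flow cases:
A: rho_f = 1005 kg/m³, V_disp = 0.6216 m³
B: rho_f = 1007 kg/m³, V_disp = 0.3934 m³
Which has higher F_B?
F_B(A) = 6128 N, F_B(B) = 3886 N. Answer: A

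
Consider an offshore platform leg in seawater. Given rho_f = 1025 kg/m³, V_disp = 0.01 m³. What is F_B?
Formula: F_B = \rho_f g V_{disp}
F_B = 1025·9.81·0.01 = 100.6 N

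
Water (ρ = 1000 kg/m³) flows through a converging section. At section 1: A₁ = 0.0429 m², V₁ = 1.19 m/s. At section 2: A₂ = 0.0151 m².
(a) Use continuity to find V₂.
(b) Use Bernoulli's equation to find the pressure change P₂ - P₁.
(a) Continuity: A₁V₁=A₂V₂ -> V₂=A₁V₁/A₂=0.0429*1.19/0.0151=3.38 m/s
(b) Bernoulli: P₂-P₁=0.5*rho*(V₁^2-V₂^2)/1000=0.5*1000*(1.19^2-3.38^2)/1000=-5.004 kPa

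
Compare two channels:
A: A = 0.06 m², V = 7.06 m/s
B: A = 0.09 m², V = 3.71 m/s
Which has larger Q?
Q(A) = 423.6 L/s, Q(B) = 333.9 L/s. Answer: A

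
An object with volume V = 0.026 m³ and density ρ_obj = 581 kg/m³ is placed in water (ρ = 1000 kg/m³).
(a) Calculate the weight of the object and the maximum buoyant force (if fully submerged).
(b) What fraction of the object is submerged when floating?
(a) W=rho_obj*g*V=581*9.81*0.026=148.2 N; F_B(max)=rho*g*V=1000*9.81*0.026=255.1 N
(b) Floating fraction=rho_obj/rho=581/1000=0.581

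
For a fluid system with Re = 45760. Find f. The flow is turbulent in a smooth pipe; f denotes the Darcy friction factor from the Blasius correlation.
Formula: f = \frac{0.316}{Re^{0.25}}
f = 0.316/45760^0.25 = 0.02161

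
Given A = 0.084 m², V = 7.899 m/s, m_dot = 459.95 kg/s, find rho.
Formula: \dot{m} = \rho A V
Substituting knowns: 459.95 = rho·0.084·7.899
Solving for rho: rho = 459.95/(0.084·7.899) = 693.2 kg/m³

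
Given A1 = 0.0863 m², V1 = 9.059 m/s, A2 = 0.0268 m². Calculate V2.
Formula: V_2 = \frac{A_1 V_1}{A_2}
V2 = 0.0863·9.059/0.0268 = 29.17 m/s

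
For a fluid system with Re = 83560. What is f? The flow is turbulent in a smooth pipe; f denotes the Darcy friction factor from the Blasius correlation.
Formula: f = \frac{0.316}{Re^{0.25}}
f = 0.316/83560^0.25 = 0.01859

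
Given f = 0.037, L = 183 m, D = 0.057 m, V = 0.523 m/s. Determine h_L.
Formula: h_L = f \frac{L}{D} \frac{V^2}{2g}
h_L = 0.037·(183/0.057)·0.523²/(2·9.81) = 1.656 m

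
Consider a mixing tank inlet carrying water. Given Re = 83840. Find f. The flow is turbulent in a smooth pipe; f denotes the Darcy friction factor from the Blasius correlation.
Formula: f = \frac{0.316}{Re^{0.25}}
f = 0.316/83840^0.25 = 0.01857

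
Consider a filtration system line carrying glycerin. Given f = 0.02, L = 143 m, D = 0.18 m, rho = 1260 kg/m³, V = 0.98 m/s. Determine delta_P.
Formula: \Delta P = f \frac{L}{D} \frac{\rho V^2}{2}
delta_P = 0.02·(143/0.18)·0.5·1260·0.98²/1000 = 9.614 kPa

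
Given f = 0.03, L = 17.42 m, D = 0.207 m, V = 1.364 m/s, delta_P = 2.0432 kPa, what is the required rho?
Formula: \Delta P = f \frac{L}{D} \frac{\rho V^2}{2}
Substituting knowns: 2.0432 = 0.03·(17.42/0.207)·0.5·rho·1.364²/1000
Solving for rho: rho = (2.0432·1000)/(0.03·(17.42/0.207)·0.5·1.364²) = 870 kg/m³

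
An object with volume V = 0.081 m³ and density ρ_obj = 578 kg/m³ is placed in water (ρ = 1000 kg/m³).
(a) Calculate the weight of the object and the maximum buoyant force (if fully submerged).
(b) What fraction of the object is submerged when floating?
(a) W=rho_obj*g*V=578*9.81*0.081=459.3 N; F_B(max)=rho*g*V=1000*9.81*0.081=794.6 N
(b) Floating fraction=rho_obj/rho=578/1000=0.578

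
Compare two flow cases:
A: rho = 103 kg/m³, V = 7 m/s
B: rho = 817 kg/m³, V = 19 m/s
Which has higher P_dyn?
P_dyn(A) = 2.523 kPa, P_dyn(B) = 147.5 kPa. Answer: B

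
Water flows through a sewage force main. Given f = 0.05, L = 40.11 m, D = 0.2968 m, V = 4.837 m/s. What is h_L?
Formula: h_L = f \frac{L}{D} \frac{V^2}{2g}
h_L = 0.05·(40.11/0.2968)·4.837²/(2·9.81) = 8.058 m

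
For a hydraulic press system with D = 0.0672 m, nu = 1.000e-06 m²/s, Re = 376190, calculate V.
Formula: Re = \frac{V D}{\nu}
Substituting knowns: 376190 = V·0.0672/1.000e-06
Solving for V: V = 376190·1.000e-06/0.0672 = 5.598 m/s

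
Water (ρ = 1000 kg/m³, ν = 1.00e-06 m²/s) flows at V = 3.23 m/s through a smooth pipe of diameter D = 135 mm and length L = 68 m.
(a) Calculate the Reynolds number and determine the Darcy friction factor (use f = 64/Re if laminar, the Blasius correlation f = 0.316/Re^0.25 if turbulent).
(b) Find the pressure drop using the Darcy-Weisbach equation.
(a) Re = V·D/ν = 3.23·0.135/1.00e-06 = 436050 → turbulent (Re > 4000); f = 0.316/Re^0.25 = 0.316/436050^0.25 = 0.012297 (Blasius is strictly valid for Re ≲ 1e5; used here as the smooth-pipe estimate the problem specifies)
(b) Darcy-Weisbach: ΔP = f·(L/D)·½ρV²/1000 = 0.012297·(68/0.135)·½·1000·3.23²/1000 = 32.31 kPa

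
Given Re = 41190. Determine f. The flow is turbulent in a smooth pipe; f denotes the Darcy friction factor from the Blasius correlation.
Formula: f = \frac{0.316}{Re^{0.25}}
f = 0.316/41190^0.25 = 0.02218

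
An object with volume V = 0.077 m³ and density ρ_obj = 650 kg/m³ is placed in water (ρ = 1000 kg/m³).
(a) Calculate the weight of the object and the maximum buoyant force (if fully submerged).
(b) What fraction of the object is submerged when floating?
(a) W=rho_obj*g*V=650*9.81*0.077=491.0 N; F_B(max)=rho*g*V=1000*9.81*0.077=755.4 N
(b) Floating fraction=rho_obj/rho=650/1000=0.650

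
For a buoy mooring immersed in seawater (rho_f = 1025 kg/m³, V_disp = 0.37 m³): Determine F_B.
Formula: F_B = \rho_f g V_{disp}
F_B = 1025·9.81·0.37 = 3720 N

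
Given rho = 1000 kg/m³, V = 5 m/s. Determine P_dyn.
Formula: P_{dyn} = \frac{1}{2} \rho V^2
P_dyn = 0.5·1000·5²/1000 = 12.5 kPa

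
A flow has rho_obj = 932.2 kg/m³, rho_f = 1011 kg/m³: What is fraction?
Formula: f_{sub} = \frac{\rho_{obj}}{\rho_f}
fraction = 932.2/1011 = 0.9221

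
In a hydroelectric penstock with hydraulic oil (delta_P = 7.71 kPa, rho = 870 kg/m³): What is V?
Formula: V = \sqrt{\frac{2 \Delta P}{\rho}}
V = √(2·(7.71·1000)/870) = 4.21 m/s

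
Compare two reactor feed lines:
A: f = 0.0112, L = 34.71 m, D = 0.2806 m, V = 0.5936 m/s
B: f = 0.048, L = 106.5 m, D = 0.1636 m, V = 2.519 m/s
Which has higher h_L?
h_L(A) = 0.02488 m, h_L(B) = 10.11 m. Answer: B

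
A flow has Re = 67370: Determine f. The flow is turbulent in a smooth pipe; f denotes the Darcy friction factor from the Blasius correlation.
Formula: f = \frac{0.316}{Re^{0.25}}
f = 0.316/67370^0.25 = 0.01961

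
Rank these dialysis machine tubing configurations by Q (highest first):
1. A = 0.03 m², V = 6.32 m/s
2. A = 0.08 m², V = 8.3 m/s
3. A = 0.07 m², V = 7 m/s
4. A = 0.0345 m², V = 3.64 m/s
Case 1: Q = 189.6 L/s
Case 2: Q = 664 L/s
Case 3: Q = 490 L/s
Case 4: Q = 125.6 L/s
Ranking (highest first): 2, 3, 1, 4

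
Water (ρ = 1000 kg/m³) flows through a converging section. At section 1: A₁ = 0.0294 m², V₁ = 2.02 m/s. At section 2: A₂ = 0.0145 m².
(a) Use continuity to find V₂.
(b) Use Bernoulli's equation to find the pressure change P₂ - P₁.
(a) Continuity: A₁V₁=A₂V₂ -> V₂=A₁V₁/A₂=0.0294*2.02/0.0145=4.10 m/s
(b) Bernoulli: P₂-P₁=0.5*rho*(V₁^2-V₂^2)/1000=0.5*1000*(2.02^2-4.10^2)/1000=-6.365 kPa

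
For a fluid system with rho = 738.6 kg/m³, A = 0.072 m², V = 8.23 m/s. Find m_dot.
Formula: \dot{m} = \rho A V
m_dot = 738.6·0.072·8.23 = 437.7 kg/s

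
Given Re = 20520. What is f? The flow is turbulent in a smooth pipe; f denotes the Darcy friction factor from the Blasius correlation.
Formula: f = \frac{0.316}{Re^{0.25}}
f = 0.316/20520^0.25 = 0.0264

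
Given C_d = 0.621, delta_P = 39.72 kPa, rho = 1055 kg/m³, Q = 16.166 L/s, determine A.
Formula: Q = C_d A \sqrt{\frac{2 \Delta P}{\rho}}
Substituting knowns: 16.166 = 0.621·A·√(2·(39.72·1000)/1055)·1000
Solving for A: A = (16.166/1000)/(0.621·√(2·(39.72·1000)/1055)) = 0.003 m²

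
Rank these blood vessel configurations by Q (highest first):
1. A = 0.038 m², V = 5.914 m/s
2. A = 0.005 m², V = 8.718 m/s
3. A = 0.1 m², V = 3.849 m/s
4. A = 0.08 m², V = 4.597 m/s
Case 1: Q = 224.7 L/s
Case 2: Q = 43.59 L/s
Case 3: Q = 384.9 L/s
Case 4: Q = 367.8 L/s
Ranking (highest first): 3, 4, 1, 2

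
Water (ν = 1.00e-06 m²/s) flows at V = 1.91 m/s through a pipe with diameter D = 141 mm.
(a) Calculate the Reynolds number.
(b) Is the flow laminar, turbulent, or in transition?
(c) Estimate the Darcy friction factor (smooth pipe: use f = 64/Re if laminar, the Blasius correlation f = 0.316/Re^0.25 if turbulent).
(a) Re = V·D/ν = 1.91·0.141/1.00e-06 = 269310
(b) Flow regime: turbulent (Re > 4000)
(c) Friction factor: f = 0.316/Re^0.25 = 0.316/269310^0.25 = 0.01387 (Blasius is strictly valid for Re ≲ 1e5; used here as the smooth-pipe estimate the problem specifies)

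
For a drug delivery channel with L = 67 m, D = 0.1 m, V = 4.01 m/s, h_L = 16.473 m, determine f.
Formula: h_L = f \frac{L}{D} \frac{V^2}{2g}
Substituting knowns: 16.473 = f·(67/0.1)·4.01²/(2·9.81)
Solving for f: f = 16.473·2·9.81/((67/0.1)·4.01²) = 0.03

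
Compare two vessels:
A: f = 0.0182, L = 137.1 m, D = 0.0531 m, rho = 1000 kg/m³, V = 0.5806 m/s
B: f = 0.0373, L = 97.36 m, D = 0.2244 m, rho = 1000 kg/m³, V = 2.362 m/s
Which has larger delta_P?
delta_P(A) = 7.92 kPa, delta_P(B) = 45.14 kPa. Answer: B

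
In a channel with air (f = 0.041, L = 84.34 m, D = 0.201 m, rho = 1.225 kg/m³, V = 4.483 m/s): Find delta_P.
Formula: \Delta P = f \frac{L}{D} \frac{\rho V^2}{2}
delta_P = 0.041·(84.34/0.201)·0.5·1.225·4.483²/1000 = 0.2118 kPa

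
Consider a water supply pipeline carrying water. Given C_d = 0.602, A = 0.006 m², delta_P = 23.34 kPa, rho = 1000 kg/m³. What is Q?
Formula: Q = C_d A \sqrt{\frac{2 \Delta P}{\rho}}
Q = 0.602·0.006·√(2·(23.34·1000)/1000)·1000 = 24.68 L/s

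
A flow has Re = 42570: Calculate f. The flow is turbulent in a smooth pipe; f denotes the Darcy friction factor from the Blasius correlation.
Formula: f = \frac{0.316}{Re^{0.25}}
f = 0.316/42570^0.25 = 0.022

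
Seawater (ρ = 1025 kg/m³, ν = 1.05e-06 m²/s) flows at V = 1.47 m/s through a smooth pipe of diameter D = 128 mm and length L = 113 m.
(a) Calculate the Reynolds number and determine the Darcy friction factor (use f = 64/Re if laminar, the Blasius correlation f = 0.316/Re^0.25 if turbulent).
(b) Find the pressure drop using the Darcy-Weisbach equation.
(a) Re = V·D/ν = 1.47·0.128/1.05e-06 = 179200 → turbulent (Re > 4000); f = 0.316/Re^0.25 = 0.316/179200^0.25 = 0.015359 (Blasius is strictly valid for Re ≲ 1e5; used here as the smooth-pipe estimate the problem specifies)
(b) Darcy-Weisbach: ΔP = f·(L/D)·½ρV²/1000 = 0.015359·(113/0.128)·½·1025·1.47²/1000 = 15.02 kPa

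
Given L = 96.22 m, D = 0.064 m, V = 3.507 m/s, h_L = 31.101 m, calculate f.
Formula: h_L = f \frac{L}{D} \frac{V^2}{2g}
Substituting knowns: 31.101 = f·(96.22/0.064)·3.507²/(2·9.81)
Solving for f: f = 31.101·2·9.81/((96.22/0.064)·3.507²) = 0.033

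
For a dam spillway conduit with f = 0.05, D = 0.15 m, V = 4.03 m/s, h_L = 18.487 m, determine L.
Formula: h_L = f \frac{L}{D} \frac{V^2}{2g}
Substituting knowns: 18.487 = 0.05·(L/0.15)·4.03²/(2·9.81)
Solving for L: L = 18.487·2·9.81·0.15/(0.05·4.03²) = 67 m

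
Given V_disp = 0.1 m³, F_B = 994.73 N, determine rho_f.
Formula: F_B = \rho_f g V_{disp}
Substituting knowns: 994.73 = rho_f·9.81·0.1
Solving for rho_f: rho_f = 994.73/(9.81·0.1) = 1014 kg/m³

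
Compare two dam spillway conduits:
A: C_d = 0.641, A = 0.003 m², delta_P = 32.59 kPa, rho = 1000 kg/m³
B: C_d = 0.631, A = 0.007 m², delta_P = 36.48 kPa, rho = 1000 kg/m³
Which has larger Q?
Q(A) = 15.53 L/s, Q(B) = 37.73 L/s. Answer: B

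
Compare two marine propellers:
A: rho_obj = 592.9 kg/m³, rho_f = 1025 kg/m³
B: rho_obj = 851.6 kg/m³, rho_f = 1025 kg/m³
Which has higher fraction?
fraction(A) = 0.5784, fraction(B) = 0.8308. Answer: B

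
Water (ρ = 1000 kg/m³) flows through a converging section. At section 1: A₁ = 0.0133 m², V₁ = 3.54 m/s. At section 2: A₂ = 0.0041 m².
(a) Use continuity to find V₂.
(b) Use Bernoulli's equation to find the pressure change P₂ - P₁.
(a) Continuity: A₁V₁=A₂V₂ -> V₂=A₁V₁/A₂=0.0133*3.54/0.0041=11.48 m/s
(b) Bernoulli: P₂-P₁=0.5*rho*(V₁^2-V₂^2)/1000=0.5*1000*(3.54^2-11.48^2)/1000=-59.63 kPa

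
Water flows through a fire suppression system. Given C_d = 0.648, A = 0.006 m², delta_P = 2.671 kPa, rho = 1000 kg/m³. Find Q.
Formula: Q = C_d A \sqrt{\frac{2 \Delta P}{\rho}}
Q = 0.648·0.006·√(2·(2.671·1000)/1000)·1000 = 8.986 L/s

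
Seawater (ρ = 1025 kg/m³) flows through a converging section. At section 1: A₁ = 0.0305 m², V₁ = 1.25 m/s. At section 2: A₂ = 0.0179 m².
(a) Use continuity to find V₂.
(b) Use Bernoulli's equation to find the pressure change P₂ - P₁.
(a) Continuity: A₁V₁=A₂V₂ -> V₂=A₁V₁/A₂=0.0305*1.25/0.0179=2.13 m/s
(b) Bernoulli: P₂-P₁=0.5*rho*(V₁^2-V₂^2)/1000=0.5*1025*(1.25^2-2.13^2)/1000=-1.524 kPa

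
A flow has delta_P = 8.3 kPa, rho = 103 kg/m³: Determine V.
Formula: V = \sqrt{\frac{2 \Delta P}{\rho}}
V = √(2·(8.3·1000)/103) = 12.7 m/s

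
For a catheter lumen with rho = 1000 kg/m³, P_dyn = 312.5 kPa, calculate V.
Formula: P_{dyn} = \frac{1}{2} \rho V^2
Substituting knowns: 312.5 = 0.5·1000·V²/1000
Solving for V: V = √(2·(312.5·1000)/1000) = 25 m/s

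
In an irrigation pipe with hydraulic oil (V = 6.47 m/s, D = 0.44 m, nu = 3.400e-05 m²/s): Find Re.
Formula: Re = \frac{V D}{\nu}
Re = 6.47·0.44/3.400e-05 = 83729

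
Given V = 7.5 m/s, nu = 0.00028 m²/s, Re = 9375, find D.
Formula: Re = \frac{V D}{\nu}
Substituting knowns: 9375 = 7.5·D/0.00028
Solving for D: D = 9375·0.00028/7.5 = 0.35 m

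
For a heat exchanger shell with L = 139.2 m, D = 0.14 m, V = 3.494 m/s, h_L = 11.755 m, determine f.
Formula: h_L = f \frac{L}{D} \frac{V^2}{2g}
Substituting knowns: 11.755 = f·(139.2/0.14)·3.494²/(2·9.81)
Solving for f: f = 11.755·2·9.81/((139.2/0.14)·3.494²) = 0.019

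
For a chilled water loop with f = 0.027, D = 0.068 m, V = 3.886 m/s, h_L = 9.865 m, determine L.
Formula: h_L = f \frac{L}{D} \frac{V^2}{2g}
Substituting knowns: 9.865 = 0.027·(L/0.068)·3.886²/(2·9.81)
Solving for L: L = 9.865·2·9.81·0.068/(0.027·3.886²) = 32.28 m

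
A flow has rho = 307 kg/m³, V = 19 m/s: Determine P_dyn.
Formula: P_{dyn} = \frac{1}{2} \rho V^2
P_dyn = 0.5·307·19²/1000 = 55.41 kPa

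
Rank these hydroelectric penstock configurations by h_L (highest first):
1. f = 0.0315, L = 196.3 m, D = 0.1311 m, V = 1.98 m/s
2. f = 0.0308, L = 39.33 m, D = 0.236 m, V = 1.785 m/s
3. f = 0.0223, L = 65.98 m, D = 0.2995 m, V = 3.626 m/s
Case 1: h_L = 9.425 m
Case 2: h_L = 0.8336 m
Case 3: h_L = 3.292 m
Ranking (highest first): 1, 3, 2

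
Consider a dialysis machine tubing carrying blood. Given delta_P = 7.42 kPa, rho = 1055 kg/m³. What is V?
Formula: V = \sqrt{\frac{2 \Delta P}{\rho}}
V = √(2·(7.42·1000)/1055) = 3.751 m/s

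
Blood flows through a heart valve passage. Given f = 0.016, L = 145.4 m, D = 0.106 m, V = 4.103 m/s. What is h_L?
Formula: h_L = f \frac{L}{D} \frac{V^2}{2g}
h_L = 0.016·(145.4/0.106)·4.103²/(2·9.81) = 18.83 m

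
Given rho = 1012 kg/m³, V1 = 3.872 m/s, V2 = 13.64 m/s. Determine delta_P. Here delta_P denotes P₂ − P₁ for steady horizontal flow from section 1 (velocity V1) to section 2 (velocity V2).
Formula: \Delta P = \frac{1}{2} \rho (V_1^2 - V_2^2)
delta_P = 0.5·1012·(3.872² − 13.64²)/1000 = -86.55 kPa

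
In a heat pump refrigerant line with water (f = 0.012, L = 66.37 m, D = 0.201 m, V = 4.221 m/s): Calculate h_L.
Formula: h_L = f \frac{L}{D} \frac{V^2}{2g}
h_L = 0.012·(66.37/0.201)·4.221²/(2·9.81) = 3.598 m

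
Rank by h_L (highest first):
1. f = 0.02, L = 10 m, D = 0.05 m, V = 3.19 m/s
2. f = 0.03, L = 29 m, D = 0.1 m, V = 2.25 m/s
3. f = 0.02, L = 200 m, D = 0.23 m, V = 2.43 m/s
Case 1: h_L = 2.075 m
Case 2: h_L = 2.245 m
Case 3: h_L = 5.234 m
Ranking (highest first): 3, 2, 1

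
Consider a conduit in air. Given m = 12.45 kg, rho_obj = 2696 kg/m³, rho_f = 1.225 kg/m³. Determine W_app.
Formula: W_{app} = mg\left(1 - \frac{\rho_f}{\rho_{obj}}\right)
W_app = 12.45·9.81·(1 − 1.225/2696) = 122.1 N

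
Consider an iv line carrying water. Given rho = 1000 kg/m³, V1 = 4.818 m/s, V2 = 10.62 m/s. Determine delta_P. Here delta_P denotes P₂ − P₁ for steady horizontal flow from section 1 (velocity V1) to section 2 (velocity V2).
Formula: \Delta P = \frac{1}{2} \rho (V_1^2 - V_2^2)
delta_P = 0.5·1000·(4.818² − 10.62²)/1000 = -44.79 kPa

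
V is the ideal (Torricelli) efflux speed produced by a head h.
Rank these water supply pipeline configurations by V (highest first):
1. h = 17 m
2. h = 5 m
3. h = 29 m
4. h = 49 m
Case 1: V = 18.26 m/s
Case 2: V = 9.905 m/s
Case 3: V = 23.85 m/s
Case 4: V = 31.01 m/s
Ranking (highest first): 4, 3, 1, 2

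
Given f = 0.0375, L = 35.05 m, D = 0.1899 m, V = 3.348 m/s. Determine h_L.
Formula: h_L = f \frac{L}{D} \frac{V^2}{2g}
h_L = 0.0375·(35.05/0.1899)·3.348²/(2·9.81) = 3.954 m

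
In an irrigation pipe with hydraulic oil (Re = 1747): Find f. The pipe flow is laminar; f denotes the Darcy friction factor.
Formula: f = \frac{64}{Re}
f = 64/1747 = 0.03663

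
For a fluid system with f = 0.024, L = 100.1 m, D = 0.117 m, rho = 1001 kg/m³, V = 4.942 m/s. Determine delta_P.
Formula: \Delta P = f \frac{L}{D} \frac{\rho V^2}{2}
delta_P = 0.024·(100.1/0.117)·0.5·1001·4.942²/1000 = 251 kPa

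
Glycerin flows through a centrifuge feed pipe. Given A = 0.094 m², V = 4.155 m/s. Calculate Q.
Formula: Q = A V
Q = 0.094·4.155·1000 = 390.6 L/s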